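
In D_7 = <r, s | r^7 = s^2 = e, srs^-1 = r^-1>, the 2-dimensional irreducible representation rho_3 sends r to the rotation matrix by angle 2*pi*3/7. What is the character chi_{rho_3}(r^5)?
chi_{rho_3}(r^5) = 2*cos(2*pi*3*5/7) = 2*cos(30*pi/7)

Argument: rho_3(r^5) is rotation by angle 2*pi*3*5/7, whose trace is 2*cos(2*pi*3*5/7) = 2*cos(30*pi/7).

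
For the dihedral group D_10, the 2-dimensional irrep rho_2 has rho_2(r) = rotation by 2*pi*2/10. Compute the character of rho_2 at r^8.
chi_{rho_2}(r^8) = 2*cos(2*pi*2*8/10) = -sqrt(5)/2 - 1/2

Solution. rho_2(r^8) is rotation by angle 2*pi*2*8/10, whose trace is 2*cos(2*pi*2*8/10) = -sqrt(5)/2 - 1/2.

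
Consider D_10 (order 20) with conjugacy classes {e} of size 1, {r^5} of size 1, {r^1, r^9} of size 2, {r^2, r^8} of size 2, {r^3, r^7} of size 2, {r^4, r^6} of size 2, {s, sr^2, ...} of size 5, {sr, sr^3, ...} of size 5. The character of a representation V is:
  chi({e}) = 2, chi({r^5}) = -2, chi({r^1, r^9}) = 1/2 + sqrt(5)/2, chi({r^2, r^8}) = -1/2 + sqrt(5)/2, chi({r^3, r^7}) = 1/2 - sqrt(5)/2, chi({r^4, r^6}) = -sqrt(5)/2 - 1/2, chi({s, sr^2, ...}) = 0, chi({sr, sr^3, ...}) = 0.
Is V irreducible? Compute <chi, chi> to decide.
Irreducible: <chi, chi> = 1.

Argument: <chi, chi> = (1/|G|) sum_C |C| * |chi(C)|^2 = (1/20)[1*|2|^2 + 1*|-2|^2 + 2*|1/2 + sqrt(5)/2|^2 + 2*|-1/2 + sqrt(5)/2|^2 + 2*|1/2 - sqrt(5)/2|^2 + 2*|-sqrt(5)/2 - 1/2|^2 + 5*|0|^2 + 5*|0|^2]
  = (1/20)[(4) + (4) + (sqrt(5) + 3) + (3 - sqrt(5)) + (3 - sqrt(5)) + (sqrt(5) + 3) + (0) + (0)] = 20/20 = 1.
A character is irreducible iff <chi, chi> = 1, so this representation is irreducible.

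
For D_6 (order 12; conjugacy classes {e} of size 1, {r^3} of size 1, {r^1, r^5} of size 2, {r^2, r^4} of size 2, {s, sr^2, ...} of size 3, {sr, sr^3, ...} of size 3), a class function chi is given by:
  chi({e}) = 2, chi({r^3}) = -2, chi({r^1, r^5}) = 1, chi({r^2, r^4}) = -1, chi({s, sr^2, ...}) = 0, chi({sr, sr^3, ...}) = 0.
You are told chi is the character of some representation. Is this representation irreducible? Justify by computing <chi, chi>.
Irreducible: <chi, chi> = 1.

Explanation: <chi, chi> = (1/|G|) sum_C |C| * |chi(C)|^2 = (1/12)[1*|2|^2 + 1*|-2|^2 + 2*|1|^2 + 2*|-1|^2 + 3*|0|^2 + 3*|0|^2]
  = (1/12)[(4) + (4) + (2) + (2) + (0) + (0)] = 12/12 = 1.
A character is irreducible iff <chi, chi> = 1, so this representation is irreducible.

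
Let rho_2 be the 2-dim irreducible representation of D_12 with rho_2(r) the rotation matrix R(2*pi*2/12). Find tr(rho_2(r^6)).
chi_{rho_2}(r^6) = 2*cos(2*pi*2*6/12) = 2

rho_2(r^6) is rotation by angle 2*pi*2*6/12, whose trace is 2*cos(2*pi*2*6/12) = 2.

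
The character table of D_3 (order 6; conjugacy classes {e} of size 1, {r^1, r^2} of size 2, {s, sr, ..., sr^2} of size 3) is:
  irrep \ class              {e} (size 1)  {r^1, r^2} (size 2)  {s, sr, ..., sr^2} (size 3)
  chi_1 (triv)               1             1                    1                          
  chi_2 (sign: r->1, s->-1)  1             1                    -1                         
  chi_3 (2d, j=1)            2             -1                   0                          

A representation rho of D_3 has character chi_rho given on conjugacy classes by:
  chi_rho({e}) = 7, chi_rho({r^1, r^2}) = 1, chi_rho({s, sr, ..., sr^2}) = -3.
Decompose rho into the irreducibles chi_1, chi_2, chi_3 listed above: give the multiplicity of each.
Multiplicities: chi_1: 0, chi_2: 3, chi_3: 2.

Why: Use <chi_rho, chi> = (1/|G|) sum_C |C| * chi_rho(C) * conj(chi(C)) with |G| = 6 for each irreducible chi in the table:
  <chi_rho, chi_1> = (1/6)[1*(7)*conj(1) + 2*(1)*conj(1) + 3*(-3)*conj(1)]
      = (1/6)[(7) + (2) + (-9)] = 0/6 = 0
  <chi_rho, chi_2> = (1/6)[1*(7)*conj(1) + 2*(1)*conj(1) + 3*(-3)*conj(-1)]
      = (1/6)[(7) + (2) + (9)] = 18/6 = 3
  <chi_rho, chi_3> = (1/6)[1*(7)*conj(2) + 2*(1)*conj(-1) + 3*(-3)*conj(0)]
      = (1/6)[(14) + (-2) + (0)] = 12/6 = 2
Dimension check: dim(rho) = sum (mult * dim) = 0*1 + 3*1 + 2*2 = 7 = chi_rho(e) = 7.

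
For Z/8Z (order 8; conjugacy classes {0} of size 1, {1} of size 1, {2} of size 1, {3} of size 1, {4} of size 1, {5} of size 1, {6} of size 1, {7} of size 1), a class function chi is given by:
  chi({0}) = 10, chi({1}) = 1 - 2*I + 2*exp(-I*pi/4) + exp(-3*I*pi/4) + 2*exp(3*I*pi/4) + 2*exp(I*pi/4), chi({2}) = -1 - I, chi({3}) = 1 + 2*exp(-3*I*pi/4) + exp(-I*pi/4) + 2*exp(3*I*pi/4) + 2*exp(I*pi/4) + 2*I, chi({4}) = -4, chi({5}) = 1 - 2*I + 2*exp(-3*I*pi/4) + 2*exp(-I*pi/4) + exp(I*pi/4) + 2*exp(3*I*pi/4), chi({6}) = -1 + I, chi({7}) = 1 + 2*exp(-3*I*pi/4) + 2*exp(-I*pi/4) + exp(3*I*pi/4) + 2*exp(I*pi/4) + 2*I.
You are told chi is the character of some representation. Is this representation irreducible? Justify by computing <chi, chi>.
Not irreducible (reducible): <chi, chi> = 18 > 1.

Derivation: <chi, chi> = (1/|G|) sum_C |C| * |chi(C)|^2 = (1/8)[1*|10|^2 + 1*|1 - 2*I + 2*exp(-I*pi/4) + exp(-3*I*pi/4) + 2*exp(3*I*pi/4) + 2*exp(I*pi/4)|^2 + 1*|-1 - I|^2 + 1*|1 + 2*exp(-3*I*pi/4) + exp(-I*pi/4) + 2*exp(3*I*pi/4) + 2*exp(I*pi/4) + 2*I|^2 + 1*|-4|^2 + 1*|1 - 2*I + 2*exp(-3*I*pi/4) + 2*exp(-I*pi/4) + exp(I*pi/4) + 2*exp(3*I*pi/4)|^2 + 1*|-1 + I|^2 + 1*|1 + 2*exp(-3*I*pi/4) + 2*exp(-I*pi/4) + exp(3*I*pi/4) + 2*exp(I*pi/4) + 2*I|^2]
  = (1/8)[(100) + (6 + 5*exp(-3*I*pi/4) + 2*exp(-I*pi/4) + 3*exp(3*I*pi/4) + 4*exp(I*pi/4)) + (2) + (6 + 4*exp(-3*I*pi/4) + 3*exp(-I*pi/4) + 2*exp(3*I*pi/4) + 5*exp(I*pi/4)) + (16) + (6 + 4*exp(-3*I*pi/4) + 3*exp(-I*pi/4) + 2*exp(3*I*pi/4) + 5*exp(I*pi/4)) + (2) + (6 + 5*exp(-3*I*pi/4) + 2*exp(-I*pi/4) + 3*exp(3*I*pi/4) + 4*exp(I*pi/4))] = 144/8 = 18.
(Exp terms are combined using exp(i*s)*conj(exp(i*t)) = exp(i*(s-t)), and sums of them are collapsed using the identity that for every m > 1 the m distinct m-th roots of unity sum to 0, e.g. 1 + exp(2*I*pi/3) + exp(-2*I*pi/3) = 0.)
A character is irreducible iff <chi, chi> = 1, so this representation is reducible.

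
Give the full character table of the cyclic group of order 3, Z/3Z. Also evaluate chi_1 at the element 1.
Character table of Z/3Z (irreps indexed chi_0,...,chi_2 with chi_k(m) = zeta_3^(k*m), zeta_3 = exp(2*pi*i/3)):
  irrep \ class  {0} (size 1)  {1} (size 1)    {2} (size 1)  
  chi_0          1             1               1             
  chi_1          1             exp(2*I*pi/3)   exp(-2*I*pi/3)
  chi_2          1             exp(-2*I*pi/3)  exp(2*I*pi/3) 

Spot check: chi_1(1) = zeta_3^(1*1) = zeta_3^1 = exp(2*I*pi/3).

Solution. Z/3Z is abelian, so all 3 irreducible complex representations are 1-dimensional. They are given by chi_k(m) = zeta_3^(k*m) for k = 0,...,2. Row orthogonality: sum_m chi_k(m) conj(chi_l(m)) = 3 * [k = l].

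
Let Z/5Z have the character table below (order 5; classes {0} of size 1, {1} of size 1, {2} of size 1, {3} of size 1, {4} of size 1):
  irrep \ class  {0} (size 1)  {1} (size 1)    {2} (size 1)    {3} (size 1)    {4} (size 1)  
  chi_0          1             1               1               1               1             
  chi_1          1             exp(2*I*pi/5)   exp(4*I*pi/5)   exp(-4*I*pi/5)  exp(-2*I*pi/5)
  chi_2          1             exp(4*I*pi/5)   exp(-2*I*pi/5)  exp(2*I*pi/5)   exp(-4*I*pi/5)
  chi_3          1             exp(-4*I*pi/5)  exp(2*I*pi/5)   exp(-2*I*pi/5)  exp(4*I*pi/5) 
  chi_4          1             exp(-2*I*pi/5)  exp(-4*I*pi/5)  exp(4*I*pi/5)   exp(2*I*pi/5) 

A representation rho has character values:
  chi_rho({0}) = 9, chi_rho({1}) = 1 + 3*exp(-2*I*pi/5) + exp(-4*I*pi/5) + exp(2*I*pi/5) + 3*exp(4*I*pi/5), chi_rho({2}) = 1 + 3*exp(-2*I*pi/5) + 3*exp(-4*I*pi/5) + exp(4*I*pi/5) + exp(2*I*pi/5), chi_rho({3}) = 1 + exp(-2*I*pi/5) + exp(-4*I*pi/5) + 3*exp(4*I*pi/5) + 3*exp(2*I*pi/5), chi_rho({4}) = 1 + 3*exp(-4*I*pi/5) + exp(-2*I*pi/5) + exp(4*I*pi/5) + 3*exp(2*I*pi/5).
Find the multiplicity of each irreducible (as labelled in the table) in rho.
Multiplicities: chi_0: 1, chi_1: 1, chi_2: 3, chi_3: 1, chi_4: 3.

Explanation: Use <chi_rho, chi> = (1/|G|) sum_C |C| * chi_rho(C) * conj(chi(C)) with |G| = 5 for each irreducible chi in the table:
  <chi_rho, chi_0> = (1/5)[1*(9)*conj(1) + 1*(1 + 3*exp(-2*I*pi/5) + exp(-4*I*pi/5) + exp(2*I*pi/5) + 3*exp(4*I*pi/5))*conj(1) + 1*(1 + 3*exp(-2*I*pi/5) + 3*exp(-4*I*pi/5) + exp(4*I*pi/5) + exp(2*I*pi/5))*conj(1) + 1*(1 + exp(-2*I*pi/5) + exp(-4*I*pi/5) + 3*exp(4*I*pi/5) + 3*exp(2*I*pi/5))*conj(1) + 1*(1 + 3*exp(-4*I*pi/5) + exp(-2*I*pi/5) + exp(4*I*pi/5) + 3*exp(2*I*pi/5))*conj(1)]
      = (1/5)[(9) + (1 + 3*exp(-2*I*pi/5) + exp(-4*I*pi/5) + exp(2*I*pi/5) + 3*exp(4*I*pi/5)) + (1 + 3*exp(-2*I*pi/5) + 3*exp(-4*I*pi/5) + exp(4*I*pi/5) + exp(2*I*pi/5)) + (1 + exp(-2*I*pi/5) + exp(-4*I*pi/5) + 3*exp(4*I*pi/5) + 3*exp(2*I*pi/5)) + (1 + 3*exp(-4*I*pi/5) + exp(-2*I*pi/5) + exp(4*I*pi/5) + 3*exp(2*I*pi/5))] = 5/5 = 1
  <chi_rho, chi_1> = (1/5)[1*(9)*conj(1) + 1*(1 + 3*exp(-2*I*pi/5) + exp(-4*I*pi/5) + exp(2*I*pi/5) + 3*exp(4*I*pi/5))*conj(exp(2*I*pi/5)) + 1*(1 + 3*exp(-2*I*pi/5) + 3*exp(-4*I*pi/5) + exp(4*I*pi/5) + exp(2*I*pi/5))*conj(exp(4*I*pi/5)) + 1*(1 + exp(-2*I*pi/5) + exp(-4*I*pi/5) + 3*exp(4*I*pi/5) + 3*exp(2*I*pi/5))*conj(exp(-4*I*pi/5)) + 1*(1 + 3*exp(-4*I*pi/5) + exp(-2*I*pi/5) + exp(4*I*pi/5) + 3*exp(2*I*pi/5))*conj(exp(-2*I*pi/5))]
      = (1/5)[(9) + (1 + 3*exp(-4*I*pi/5) + exp(-2*I*pi/5) + exp(4*I*pi/5) + 3*exp(2*I*pi/5)) + (1 + exp(-2*I*pi/5) + exp(-4*I*pi/5) + 3*exp(4*I*pi/5) + 3*exp(2*I*pi/5)) + (1 + 3*exp(-2*I*pi/5) + 3*exp(-4*I*pi/5) + exp(4*I*pi/5) + exp(2*I*pi/5)) + (1 + 3*exp(-2*I*pi/5) + exp(-4*I*pi/5) + exp(2*I*pi/5) + 3*exp(4*I*pi/5))] = 5/5 = 1
  <chi_rho, chi_2> = (1/5)[1*(9)*conj(1) + 1*(1 + 3*exp(-2*I*pi/5) + exp(-4*I*pi/5) + exp(2*I*pi/5) + 3*exp(4*I*pi/5))*conj(exp(4*I*pi/5)) + 1*(1 + 3*exp(-2*I*pi/5) + 3*exp(-4*I*pi/5) + exp(4*I*pi/5) + exp(2*I*pi/5))*conj(exp(-2*I*pi/5)) + 1*(1 + exp(-2*I*pi/5) + exp(-4*I*pi/5) + 3*exp(4*I*pi/5) + 3*exp(2*I*pi/5))*conj(exp(2*I*pi/5)) + 1*(1 + 3*exp(-4*I*pi/5) + exp(-2*I*pi/5) + exp(4*I*pi/5) + 3*exp(2*I*pi/5))*conj(exp(-4*I*pi/5))]
      = (1/5)[(9) + (3 + exp(-2*I*pi/5) + exp(-4*I*pi/5) + exp(2*I*pi/5) + 3*exp(4*I*pi/5)) + (3 + 3*exp(-2*I*pi/5) + exp(-4*I*pi/5) + exp(4*I*pi/5) + exp(2*I*pi/5)) + (3 + exp(-2*I*pi/5) + exp(-4*I*pi/5) + exp(4*I*pi/5) + 3*exp(2*I*pi/5)) + (3 + 3*exp(-4*I*pi/5) + exp(-2*I*pi/5) + exp(4*I*pi/5) + exp(2*I*pi/5))] = 15/5 = 3
  <chi_rho, chi_3> = (1/5)[1*(9)*conj(1) + 1*(1 + 3*exp(-2*I*pi/5) + exp(-4*I*pi/5) + exp(2*I*pi/5) + 3*exp(4*I*pi/5))*conj(exp(-4*I*pi/5)) + 1*(1 + 3*exp(-2*I*pi/5) + 3*exp(-4*I*pi/5) + exp(4*I*pi/5) + exp(2*I*pi/5))*conj(exp(2*I*pi/5)) + 1*(1 + exp(-2*I*pi/5) + exp(-4*I*pi/5) + 3*exp(4*I*pi/5) + 3*exp(2*I*pi/5))*conj(exp(-2*I*pi/5)) + 1*(1 + 3*exp(-4*I*pi/5) + exp(-2*I*pi/5) + exp(4*I*pi/5) + 3*exp(2*I*pi/5))*conj(exp(4*I*pi/5))]
      = (1/5)[(9) + (1 + 3*exp(-2*I*pi/5) + exp(-4*I*pi/5) + exp(4*I*pi/5) + 3*exp(2*I*pi/5)) + (1 + 3*exp(-4*I*pi/5) + exp(-2*I*pi/5) + exp(2*I*pi/5) + 3*exp(4*I*pi/5)) + (1 + 3*exp(-4*I*pi/5) + exp(-2*I*pi/5) + exp(2*I*pi/5) + 3*exp(4*I*pi/5)) + (1 + 3*exp(-2*I*pi/5) + exp(-4*I*pi/5) + exp(4*I*pi/5) + 3*exp(2*I*pi/5))] = 5/5 = 1
  <chi_rho, chi_4> = (1/5)[1*(9)*conj(1) + 1*(1 + 3*exp(-2*I*pi/5) + exp(-4*I*pi/5) + exp(2*I*pi/5) + 3*exp(4*I*pi/5))*conj(exp(-2*I*pi/5)) + 1*(1 + 3*exp(-2*I*pi/5) + 3*exp(-4*I*pi/5) + exp(4*I*pi/5) + exp(2*I*pi/5))*conj(exp(-4*I*pi/5)) + 1*(1 + exp(-2*I*pi/5) + exp(-4*I*pi/5) + 3*exp(4*I*pi/5) + 3*exp(2*I*pi/5))*conj(exp(4*I*pi/5)) + 1*(1 + 3*exp(-4*I*pi/5) + exp(-2*I*pi/5) + exp(4*I*pi/5) + 3*exp(2*I*pi/5))*conj(exp(2*I*pi/5))]
      = (1/5)[(9) + (3 + 3*exp(-4*I*pi/5) + exp(-2*I*pi/5) + exp(4*I*pi/5) + exp(2*I*pi/5)) + (3 + exp(-2*I*pi/5) + exp(-4*I*pi/5) + exp(4*I*pi/5) + 3*exp(2*I*pi/5)) + (3 + 3*exp(-2*I*pi/5) + exp(-4*I*pi/5) + exp(4*I*pi/5) + exp(2*I*pi/5)) + (3 + exp(-2*I*pi/5) + exp(-4*I*pi/5) + exp(2*I*pi/5) + 3*exp(4*I*pi/5))] = 15/5 = 3
(Exp terms are combined using exp(i*s)*conj(exp(i*t)) = exp(i*(s-t)), and sums of them are collapsed using the identity that for every m > 1 the m distinct m-th roots of unity sum to 0, e.g. 1 + exp(2*I*pi/3) + exp(-2*I*pi/3) = 0.)
Dimension check: dim(rho) = sum (mult * dim) = 1*1 + 1*1 + 3*1 + 1*1 + 3*1 = 9 = chi_rho(e) = 9.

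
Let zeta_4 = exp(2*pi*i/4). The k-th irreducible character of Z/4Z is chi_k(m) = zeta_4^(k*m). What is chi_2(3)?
chi_2(3) = zeta_4^6 = -1

Solution. chi_2(3) = zeta_4^(2*3) = zeta_4^6. Since zeta_4^4 = 1, this equals zeta_4^2 = exp(2*pi*i*2/4) = -1.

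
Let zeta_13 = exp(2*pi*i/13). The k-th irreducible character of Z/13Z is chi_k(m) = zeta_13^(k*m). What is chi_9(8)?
chi_9(8) = zeta_13^72 = exp(-12*I*pi/13)

Details: chi_9(8) = zeta_13^(9*8) = zeta_13^72. Since zeta_13^13 = 1, this equals zeta_13^7 = exp(2*pi*i*7/13) = exp(-12*I*pi/13).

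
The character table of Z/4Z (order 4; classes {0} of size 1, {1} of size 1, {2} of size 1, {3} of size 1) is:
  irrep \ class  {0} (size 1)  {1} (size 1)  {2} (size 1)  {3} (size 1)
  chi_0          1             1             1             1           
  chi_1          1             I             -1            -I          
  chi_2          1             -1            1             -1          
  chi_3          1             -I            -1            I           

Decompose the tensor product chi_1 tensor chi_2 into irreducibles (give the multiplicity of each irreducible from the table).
chi_1 tensor chi_2 = chi_3 (all other irreducibles have multiplicity 0).

Proof sketch: The character of a tensor product is the pointwise product (chi_1 * chi_2)(C) = chi_1(C) * chi_2(C):
  {0}: (1)*(1), {1}: (I)*(-1), {2}: (-1)*(1), {3}: (-I)*(-1)
so (chi_1 * chi_2) takes values
  {0} -> 1, {1} -> -I, {2} -> -1, {3} -> I.
Now take the inner product of this character with each irreducible chi from the table, <chi_1*chi_2, chi> = (1/4) sum_C |C| (chi_1*chi_2)(C) conj(chi(C)):
  <chi_1*chi_2, chi_0> = (1/4)[1*(1)*conj(1) + 1*(-I)*conj(1) + 1*(-1)*conj(1) + 1*(I)*conj(1)]
      = (1/4)[(1) + (-I) + (-1) + (I)] = 0/4 = 0
  <chi_1*chi_2, chi_1> = (1/4)[1*(1)*conj(1) + 1*(-I)*conj(I) + 1*(-1)*conj(-1) + 1*(I)*conj(-I)]
      = (1/4)[(1) + (-1) + (1) + (-1)] = 0/4 = 0
  <chi_1*chi_2, chi_2> = (1/4)[1*(1)*conj(1) + 1*(-I)*conj(-1) + 1*(-1)*conj(1) + 1*(I)*conj(-1)]
      = (1/4)[(1) + (I) + (-1) + (-I)] = 0/4 = 0
  <chi_1*chi_2, chi_3> = (1/4)[1*(1)*conj(1) + 1*(-I)*conj(-I) + 1*(-1)*conj(-1) + 1*(I)*conj(I)]
      = (1/4)[(1) + (1) + (1) + (1)] = 4/4 = 1
(Exp terms are combined using exp(i*s)*conj(exp(i*t)) = exp(i*(s-t)), and sums of them are collapsed using the identity that for every m > 1 the m distinct m-th roots of unity sum to 0, e.g. 1 + exp(2*I*pi/3) + exp(-2*I*pi/3) = 0.)
Hence the multiplicities are chi_3: 1. Dimension check: dim(chi_1)*dim(chi_2) = 1*1 = 1 and sum (mult * dim) = 1*1 = 1.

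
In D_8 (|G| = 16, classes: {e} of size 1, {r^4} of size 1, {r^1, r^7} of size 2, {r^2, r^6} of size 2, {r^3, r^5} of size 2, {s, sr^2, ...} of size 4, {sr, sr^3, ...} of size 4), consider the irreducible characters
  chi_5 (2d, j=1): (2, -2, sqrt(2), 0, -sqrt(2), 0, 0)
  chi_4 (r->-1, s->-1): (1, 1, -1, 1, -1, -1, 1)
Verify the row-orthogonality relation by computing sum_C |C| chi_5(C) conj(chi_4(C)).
Sum = 0; so <chi_5, chi_4> = 0 (distinct irreducibles are orthogonal).

Reasoning: Compute term by term over conjugacy classes (|C| * chi_5(C) * conj(chi_4(C))):
  1*(2)*conj(1) + 1*(-2)*conj(1) + 2*(sqrt(2))*conj(-1) + 2*(0)*conj(1) + 2*(-sqrt(2))*conj(-1) + 4*(0)*conj(-1) + 4*(0)*conj(1)
  = (2) + (-2) + (-2*sqrt(2)) + (0) + (2*sqrt(2)) + (0) + (0)
  = 0.
Dividing by |G| = 16 gives 0/16 = 0, matching the row-orthogonality relation <chi_5, chi_4> = [chi_5 = chi_4].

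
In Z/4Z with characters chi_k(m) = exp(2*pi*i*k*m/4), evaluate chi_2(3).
chi_2(3) = zeta_4^6 = -1

Explanation: chi_2(3) = zeta_4^(2*3) = zeta_4^6. Since zeta_4^4 = 1, this equals zeta_4^2 = exp(2*pi*i*2/4) = -1.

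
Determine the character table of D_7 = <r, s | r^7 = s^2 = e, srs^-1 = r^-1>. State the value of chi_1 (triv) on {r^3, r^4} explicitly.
Conjugacy classes: {e} of size 1, {r^1, r^6} of size 2, {r^2, r^5} of size 2, {r^3, r^4} of size 2, {s, sr, ..., sr^6} of size 7.
Character table:
  irrep \ class              {e} (size 1)  {r^1, r^6} (size 2)  {r^2, r^5} (size 2)  {r^3, r^4} (size 2)  {s, sr, ..., sr^6} (size 7)
  chi_1 (triv)               1             1                    1                    1                    1                          
  chi_2 (sign: r->1, s->-1)  1             1                    1                    1                    -1                         
  chi_3 (2d, j=1)            2             2*cos(2*pi/7)        -2*cos(3*pi/7)       -2*cos(pi/7)         0                          
  chi_4 (2d, j=2)            2             -2*cos(3*pi/7)       -2*cos(pi/7)         2*cos(2*pi/7)        0                          
  chi_5 (2d, j=3)            2             -2*cos(pi/7)         2*cos(2*pi/7)        -2*cos(3*pi/7)       0                          

Spot check: chi_1 (triv) on {r^3, r^4} = 1.

Details: D_7 has order 2*7 = 14 with 5 conjugacy classes, hence 5 irreducibles. Sum of squared dims 1 + 1 + 4 + 4 + 4 = 14 = |G|. Linear characters come from the abelianisation; the 2-dimensional irreps have character r^k -> 2*cos(2*pi*j*k/7), reflections -> 0.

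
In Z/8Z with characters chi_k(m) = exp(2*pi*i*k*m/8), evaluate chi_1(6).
chi_1(6) = zeta_8^6 = -I

chi_1(6) = zeta_8^(1*6) = zeta_8^6. Since zeta_8^8 = 1, this equals zeta_8^6 = exp(2*pi*i*6/8) = -I.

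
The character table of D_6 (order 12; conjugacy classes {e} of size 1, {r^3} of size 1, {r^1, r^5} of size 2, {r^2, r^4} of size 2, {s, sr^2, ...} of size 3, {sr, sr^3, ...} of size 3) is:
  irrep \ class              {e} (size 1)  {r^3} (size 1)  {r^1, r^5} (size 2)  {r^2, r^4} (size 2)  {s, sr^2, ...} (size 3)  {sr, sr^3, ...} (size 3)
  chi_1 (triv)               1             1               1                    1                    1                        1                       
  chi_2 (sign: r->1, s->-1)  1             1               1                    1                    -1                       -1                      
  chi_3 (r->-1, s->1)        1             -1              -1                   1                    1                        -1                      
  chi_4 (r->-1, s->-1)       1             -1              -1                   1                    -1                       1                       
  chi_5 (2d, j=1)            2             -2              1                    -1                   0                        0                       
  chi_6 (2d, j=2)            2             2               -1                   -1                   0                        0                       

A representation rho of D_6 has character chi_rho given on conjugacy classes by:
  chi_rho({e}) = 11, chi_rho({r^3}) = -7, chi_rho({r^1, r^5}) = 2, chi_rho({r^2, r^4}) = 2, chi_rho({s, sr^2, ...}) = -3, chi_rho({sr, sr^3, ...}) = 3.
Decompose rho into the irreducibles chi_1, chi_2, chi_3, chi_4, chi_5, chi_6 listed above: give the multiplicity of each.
Multiplicities: chi_1: 1, chi_2: 1, chi_3: 0, chi_4: 3, chi_5: 3, chi_6: 0.

Reasoning: Use <chi_rho, chi> = (1/|G|) sum_C |C| * chi_rho(C) * conj(chi(C)) with |G| = 12 for each irreducible chi in the table:
  <chi_rho, chi_1> = (1/12)[1*(11)*conj(1) + 1*(-7)*conj(1) + 2*(2)*conj(1) + 2*(2)*conj(1) + 3*(-3)*conj(1) + 3*(3)*conj(1)]
      = (1/12)[(11) + (-7) + (4) + (4) + (-9) + (9)] = 12/12 = 1
  <chi_rho, chi_2> = (1/12)[1*(11)*conj(1) + 1*(-7)*conj(1) + 2*(2)*conj(1) + 2*(2)*conj(1) + 3*(-3)*conj(-1) + 3*(3)*conj(-1)]
      = (1/12)[(11) + (-7) + (4) + (4) + (9) + (-9)] = 12/12 = 1
  <chi_rho, chi_3> = (1/12)[1*(11)*conj(1) + 1*(-7)*conj(-1) + 2*(2)*conj(-1) + 2*(2)*conj(1) + 3*(-3)*conj(1) + 3*(3)*conj(-1)]
      = (1/12)[(11) + (7) + (-4) + (4) + (-9) + (-9)] = 0/12 = 0
  <chi_rho, chi_4> = (1/12)[1*(11)*conj(1) + 1*(-7)*conj(-1) + 2*(2)*conj(-1) + 2*(2)*conj(1) + 3*(-3)*conj(-1) + 3*(3)*conj(1)]
      = (1/12)[(11) + (7) + (-4) + (4) + (9) + (9)] = 36/12 = 3
  <chi_rho, chi_5> = (1/12)[1*(11)*conj(2) + 1*(-7)*conj(-2) + 2*(2)*conj(1) + 2*(2)*conj(-1) + 3*(-3)*conj(0) + 3*(3)*conj(0)]
      = (1/12)[(22) + (14) + (4) + (-4) + (0) + (0)] = 36/12 = 3
  <chi_rho, chi_6> = (1/12)[1*(11)*conj(2) + 1*(-7)*conj(2) + 2*(2)*conj(-1) + 2*(2)*conj(-1) + 3*(-3)*conj(0) + 3*(3)*conj(0)]
      = (1/12)[(22) + (-14) + (-4) + (-4) + (0) + (0)] = 0/12 = 0
Dimension check: dim(rho) = sum (mult * dim) = 1*1 + 1*1 + 0*1 + 3*1 + 3*2 + 0*2 = 11 = chi_rho(e) = 11.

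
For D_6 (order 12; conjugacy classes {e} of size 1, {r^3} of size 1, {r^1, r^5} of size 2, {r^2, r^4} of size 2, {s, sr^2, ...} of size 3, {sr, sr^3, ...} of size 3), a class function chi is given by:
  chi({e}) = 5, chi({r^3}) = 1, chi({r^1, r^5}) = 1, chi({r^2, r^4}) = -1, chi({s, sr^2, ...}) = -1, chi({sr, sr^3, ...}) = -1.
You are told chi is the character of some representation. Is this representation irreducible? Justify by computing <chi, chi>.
Not irreducible (reducible): <chi, chi> = 3 > 1.

Explanation: <chi, chi> = (1/|G|) sum_C |C| * |chi(C)|^2 = (1/12)[1*|5|^2 + 1*|1|^2 + 2*|1|^2 + 2*|-1|^2 + 3*|-1|^2 + 3*|-1|^2]
  = (1/12)[(25) + (1) + (2) + (2) + (3) + (3)] = 36/12 = 3.
A character is irreducible iff <chi, chi> = 1, so this representation is reducible.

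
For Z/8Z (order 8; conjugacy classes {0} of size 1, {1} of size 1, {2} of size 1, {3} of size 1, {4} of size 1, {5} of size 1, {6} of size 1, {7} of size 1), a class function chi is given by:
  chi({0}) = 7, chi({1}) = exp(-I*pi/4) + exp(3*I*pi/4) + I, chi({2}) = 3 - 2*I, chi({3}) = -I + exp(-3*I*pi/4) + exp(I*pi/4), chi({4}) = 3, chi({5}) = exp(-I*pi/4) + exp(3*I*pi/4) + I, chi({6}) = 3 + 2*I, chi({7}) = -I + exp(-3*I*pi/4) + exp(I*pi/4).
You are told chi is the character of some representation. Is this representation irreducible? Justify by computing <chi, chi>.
Not irreducible (reducible): <chi, chi> = 11 > 1.

<chi, chi> = (1/|G|) sum_C |C| * |chi(C)|^2 = (1/8)[1*|7|^2 + 1*|exp(-I*pi/4) + exp(3*I*pi/4) + I|^2 + 1*|3 - 2*I|^2 + 1*|-I + exp(-3*I*pi/4) + exp(I*pi/4)|^2 + 1*|3|^2 + 1*|exp(-I*pi/4) + exp(3*I*pi/4) + I|^2 + 1*|3 + 2*I|^2 + 1*|-I + exp(-3*I*pi/4) + exp(I*pi/4)|^2]
  = (1/8)[(49) + (1) + (13) + (1) + (9) + (1) + (13) + (1)] = 88/8 = 11.
(Exp terms are combined using exp(i*s)*conj(exp(i*t)) = exp(i*(s-t)), and sums of them are collapsed using the identity that for every m > 1 the m distinct m-th roots of unity sum to 0, e.g. 1 + exp(2*I*pi/3) + exp(-2*I*pi/3) = 0.)
A character is irreducible iff <chi, chi> = 1, so this representation is reducible.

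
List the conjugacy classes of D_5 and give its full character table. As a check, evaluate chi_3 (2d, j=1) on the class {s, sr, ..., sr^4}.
Conjugacy classes: {e} of size 1, {r^1, r^4} of size 2, {r^2, r^3} of size 2, {s, sr, ..., sr^4} of size 5.
Character table:
  irrep \ class              {e} (size 1)  {r^1, r^4} (size 2)  {r^2, r^3} (size 2)  {s, sr, ..., sr^4} (size 5)
  chi_1 (triv)               1             1                    1                    1                          
  chi_2 (sign: r->1, s->-1)  1             1                    1                    -1                         
  chi_3 (2d, j=1)            2             -1/2 + sqrt(5)/2     -sqrt(5)/2 - 1/2     0                          
  chi_4 (2d, j=2)            2             -sqrt(5)/2 - 1/2     -1/2 + sqrt(5)/2     0                          

Spot check: chi_3 (2d, j=1) on {s, sr, ..., sr^4} = 0.

Reasoning: D_5 has order 2*5 = 10 with 4 conjugacy classes, hence 4 irreducibles. Sum of squared dims 1 + 1 + 4 + 4 = 10 = |G|. Linear characters come from the abelianisation; the 2-dimensional irreps have character r^k -> 2*cos(2*pi*j*k/5), reflections -> 0.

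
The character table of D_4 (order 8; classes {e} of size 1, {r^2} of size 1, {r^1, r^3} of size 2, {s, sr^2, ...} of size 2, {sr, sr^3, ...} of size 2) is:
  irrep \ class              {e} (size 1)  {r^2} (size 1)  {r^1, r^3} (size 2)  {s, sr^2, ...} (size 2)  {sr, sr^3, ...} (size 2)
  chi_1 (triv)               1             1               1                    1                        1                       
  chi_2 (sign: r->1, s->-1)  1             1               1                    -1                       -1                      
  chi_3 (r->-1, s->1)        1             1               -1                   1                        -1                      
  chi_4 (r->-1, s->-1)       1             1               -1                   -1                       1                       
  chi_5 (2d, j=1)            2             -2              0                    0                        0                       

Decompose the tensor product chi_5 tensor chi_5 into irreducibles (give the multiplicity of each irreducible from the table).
chi_5 tensor chi_5 = chi_1 + chi_2 + chi_3 + chi_4 (all other irreducibles have multiplicity 0).

Proof sketch: The character of a tensor product is the pointwise product (chi_5 * chi_5)(C) = chi_5(C) * chi_5(C):
  {e}: (2)*(2), {r^2}: (-2)*(-2), {r^1, r^3}: (0)*(0), {s, sr^2, ...}: (0)*(0), {sr, sr^3, ...}: (0)*(0)
so (chi_5 * chi_5) takes values
  {e} -> 4, {r^2} -> 4, {r^1, r^3} -> 0, {s, sr^2, ...} -> 0, {sr, sr^3, ...} -> 0.
Now take the inner product of this character with each irreducible chi from the table, <chi_5*chi_5, chi> = (1/8) sum_C |C| (chi_5*chi_5)(C) conj(chi(C)):
  <chi_5*chi_5, chi_1> = (1/8)[1*(4)*conj(1) + 1*(4)*conj(1) + 2*(0)*conj(1) + 2*(0)*conj(1) + 2*(0)*conj(1)]
      = (1/8)[(4) + (4) + (0) + (0) + (0)] = 8/8 = 1
  <chi_5*chi_5, chi_2> = (1/8)[1*(4)*conj(1) + 1*(4)*conj(1) + 2*(0)*conj(1) + 2*(0)*conj(-1) + 2*(0)*conj(-1)]
      = (1/8)[(4) + (4) + (0) + (0) + (0)] = 8/8 = 1
  <chi_5*chi_5, chi_3> = (1/8)[1*(4)*conj(1) + 1*(4)*conj(1) + 2*(0)*conj(-1) + 2*(0)*conj(1) + 2*(0)*conj(-1)]
      = (1/8)[(4) + (4) + (0) + (0) + (0)] = 8/8 = 1
  <chi_5*chi_5, chi_4> = (1/8)[1*(4)*conj(1) + 1*(4)*conj(1) + 2*(0)*conj(-1) + 2*(0)*conj(-1) + 2*(0)*conj(1)]
      = (1/8)[(4) + (4) + (0) + (0) + (0)] = 8/8 = 1
  <chi_5*chi_5, chi_5> = (1/8)[1*(4)*conj(2) + 1*(4)*conj(-2) + 2*(0)*conj(0) + 2*(0)*conj(0) + 2*(0)*conj(0)]
      = (1/8)[(8) + (-8) + (0) + (0) + (0)] = 0/8 = 0
Hence the multiplicities are chi_1: 1, chi_2: 1, chi_3: 1, chi_4: 1. Dimension check: dim(chi_5)*dim(chi_5) = 2*2 = 4 and sum (mult * dim) = 1*1 + 1*1 + 1*1 + 1*1 = 4.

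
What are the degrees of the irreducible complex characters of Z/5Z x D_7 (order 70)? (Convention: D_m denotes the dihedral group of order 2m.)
Dimensions: 1, 1, 1, 1, 1, 1, 1, 1, 1, 1, 2, 2, 2, 2, 2, 2, 2, 2, 2, 2, 2, 2, 2, 2, 2

Details: There are 25 irreducibles (= number of conjugacy classes). Their dimensions d_i satisfy sum d_i^2 = |G| = 70: 1 + 1 + 1 + 1 + 1 + 1 + 1 + 1 + 1 + 1 + 4 + 4 + 4 + 4 + 4 + 4 + 4 + 4 + 4 + 4 + 4 + 4 + 4 + 4 + 4 = 70. (For the product with Z/5Z: each of the 5 1-dim characters of Z/5Z tensors with each irrep of D_7, giving 5 copies of each D_7-dimension.)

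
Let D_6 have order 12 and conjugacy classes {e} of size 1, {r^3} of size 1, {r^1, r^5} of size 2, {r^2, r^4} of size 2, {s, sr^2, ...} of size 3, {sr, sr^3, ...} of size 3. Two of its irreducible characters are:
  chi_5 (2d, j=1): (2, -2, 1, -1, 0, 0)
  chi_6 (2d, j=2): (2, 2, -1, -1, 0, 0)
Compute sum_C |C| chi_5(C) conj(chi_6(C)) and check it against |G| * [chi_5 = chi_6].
Sum = 0; so <chi_5, chi_6> = 0 (distinct irreducibles are orthogonal).

Details: Compute term by term over conjugacy classes (|C| * chi_5(C) * conj(chi_6(C))):
  1*(2)*conj(2) + 1*(-2)*conj(2) + 2*(1)*conj(-1) + 2*(-1)*conj(-1) + 3*(0)*conj(0) + 3*(0)*conj(0)
  = (4) + (-4) + (-2) + (2) + (0) + (0)
  = 0.
Dividing by |G| = 12 gives 0/12 = 0, matching the row-orthogonality relation <chi_5, chi_6> = [chi_5 = chi_6].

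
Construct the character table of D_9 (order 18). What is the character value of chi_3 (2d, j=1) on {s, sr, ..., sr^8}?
Conjugacy classes: {e} of size 1, {r^1, r^8} of size 2, {r^2, r^7} of size 2, {r^3, r^6} of size 2, {r^4, r^5} of size 2, {s, sr, ..., sr^8} of size 9.
Character table:
  irrep \ class              {e} (size 1)  {r^1, r^8} (size 2)  {r^2, r^7} (size 2)  {r^3, r^6} (size 2)  {r^4, r^5} (size 2)  {s, sr, ..., sr^8} (size 9)
  chi_1 (triv)               1             1                    1                    1                    1                    1                          
  chi_2 (sign: r->1, s->-1)  1             1                    1                    1                    1                    -1                         
  chi_3 (2d, j=1)            2             2*cos(2*pi/9)        2*cos(4*pi/9)        -1                   -2*cos(pi/9)         0                          
  chi_4 (2d, j=2)            2             2*cos(4*pi/9)        -2*cos(pi/9)         -1                   2*cos(2*pi/9)        0                          
  chi_5 (2d, j=3)            2             -1                   -1                   2                    -1                   0                          
  chi_6 (2d, j=4)            2             -2*cos(pi/9)         2*cos(2*pi/9)        -1                   2*cos(4*pi/9)        0                          

Spot check: chi_3 (2d, j=1) on {s, sr, ..., sr^8} = 0.

Details: D_9 has order 2*9 = 18 with 6 conjugacy classes, hence 6 irreducibles. Sum of squared dims 1 + 1 + 4 + 4 + 4 + 4 = 18 = |G|. Linear characters come from the abelianisation; the 2-dimensional irreps have character r^k -> 2*cos(2*pi*j*k/9), reflections -> 0.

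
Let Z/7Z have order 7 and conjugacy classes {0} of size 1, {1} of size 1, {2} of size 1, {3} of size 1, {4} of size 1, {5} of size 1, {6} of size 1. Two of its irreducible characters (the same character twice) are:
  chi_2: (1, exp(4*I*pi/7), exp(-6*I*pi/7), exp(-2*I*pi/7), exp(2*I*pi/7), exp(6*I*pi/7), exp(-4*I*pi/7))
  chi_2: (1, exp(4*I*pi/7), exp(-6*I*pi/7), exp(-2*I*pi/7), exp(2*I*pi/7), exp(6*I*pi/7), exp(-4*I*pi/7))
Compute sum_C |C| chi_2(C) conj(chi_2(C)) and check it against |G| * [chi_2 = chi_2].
Sum = 7 = |G| = 7; so <chi_2, chi_2> = 1 (norm-1 confirms irreducibility).

Explanation: Compute term by term over conjugacy classes (|C| * chi_2(C) * conj(chi_2(C))):
  1*(1)*conj(1) + 1*(exp(4*I*pi/7))*conj(exp(4*I*pi/7)) + 1*(exp(-6*I*pi/7))*conj(exp(-6*I*pi/7)) + 1*(exp(-2*I*pi/7))*conj(exp(-2*I*pi/7)) + 1*(exp(2*I*pi/7))*conj(exp(2*I*pi/7)) + 1*(exp(6*I*pi/7))*conj(exp(6*I*pi/7)) + 1*(exp(-4*I*pi/7))*conj(exp(-4*I*pi/7))
  = (1) + (1) + (1) + (1) + (1) + (1) + (1)
  = 7.
(Exp terms are combined using exp(i*s)*conj(exp(i*t)) = exp(i*(s-t)), and sums of them are collapsed using the identity that for every m > 1 the m distinct m-th roots of unity sum to 0, e.g. 1 + exp(2*I*pi/3) + exp(-2*I*pi/3) = 0.)
Dividing by |G| = 7 gives 7/7 = 1, matching the row-orthogonality relation <chi_2, chi_2> = [chi_2 = chi_2].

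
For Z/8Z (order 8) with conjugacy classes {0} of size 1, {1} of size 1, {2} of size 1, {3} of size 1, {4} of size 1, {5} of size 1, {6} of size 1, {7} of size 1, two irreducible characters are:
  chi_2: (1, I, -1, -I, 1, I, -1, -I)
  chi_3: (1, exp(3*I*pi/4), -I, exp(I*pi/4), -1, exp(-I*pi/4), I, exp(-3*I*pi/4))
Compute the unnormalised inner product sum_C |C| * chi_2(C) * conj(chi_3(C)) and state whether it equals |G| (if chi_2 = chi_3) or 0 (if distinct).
Sum = 0; so <chi_2, chi_3> = 0 (distinct irreducibles are orthogonal).

Why: Compute term by term over conjugacy classes (|C| * chi_2(C) * conj(chi_3(C))):
  1*(1)*conj(1) + 1*(I)*conj(exp(3*I*pi/4)) + 1*(-1)*conj(-I) + 1*(-I)*conj(exp(I*pi/4)) + 1*(1)*conj(-1) + 1*(I)*conj(exp(-I*pi/4)) + 1*(-1)*conj(I) + 1*(-I)*conj(exp(-3*I*pi/4))
  = (1) + (exp(-I*pi/4)) + (-I) + (-exp(I*pi/4)) + (-1) + (exp(3*I*pi/4)) + (I) + (-exp(-3*I*pi/4))
  = 0.
(Exp terms are combined using exp(i*s)*conj(exp(i*t)) = exp(i*(s-t)), and sums of them are collapsed using the identity that for every m > 1 the m distinct m-th roots of unity sum to 0, e.g. 1 + exp(2*I*pi/3) + exp(-2*I*pi/3) = 0.)
Dividing by |G| = 8 gives 0/8 = 0, matching the row-orthogonality relation <chi_2, chi_3> = [chi_2 = chi_3].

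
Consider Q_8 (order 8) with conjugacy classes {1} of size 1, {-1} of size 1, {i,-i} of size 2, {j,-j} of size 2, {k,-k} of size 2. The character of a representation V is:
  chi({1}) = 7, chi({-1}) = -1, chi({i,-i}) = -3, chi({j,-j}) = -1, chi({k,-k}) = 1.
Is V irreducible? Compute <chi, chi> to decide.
Not irreducible (reducible): <chi, chi> = 9 > 1.

Working: <chi, chi> = (1/|G|) sum_C |C| * |chi(C)|^2 = (1/8)[1*|7|^2 + 1*|-1|^2 + 2*|-3|^2 + 2*|-1|^2 + 2*|1|^2]
  = (1/8)[(49) + (1) + (18) + (2) + (2)] = 72/8 = 9.
A character is irreducible iff <chi, chi> = 1, so this representation is reducible.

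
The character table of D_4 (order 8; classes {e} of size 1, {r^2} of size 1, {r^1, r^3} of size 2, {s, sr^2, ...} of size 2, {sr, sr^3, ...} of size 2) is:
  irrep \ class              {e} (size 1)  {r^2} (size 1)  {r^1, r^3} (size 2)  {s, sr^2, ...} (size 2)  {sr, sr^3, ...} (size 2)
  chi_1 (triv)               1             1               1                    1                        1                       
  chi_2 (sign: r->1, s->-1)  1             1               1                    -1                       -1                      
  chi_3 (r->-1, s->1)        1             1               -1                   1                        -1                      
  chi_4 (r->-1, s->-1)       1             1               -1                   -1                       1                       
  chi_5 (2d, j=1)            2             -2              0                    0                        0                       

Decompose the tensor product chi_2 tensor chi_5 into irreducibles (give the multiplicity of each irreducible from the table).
chi_2 tensor chi_5 = chi_5 (all other irreducibles have multiplicity 0).

Proof sketch: The character of a tensor product is the pointwise product (chi_2 * chi_5)(C) = chi_2(C) * chi_5(C):
  {e}: (1)*(2), {r^2}: (1)*(-2), {r^1, r^3}: (1)*(0), {s, sr^2, ...}: (-1)*(0), {sr, sr^3, ...}: (-1)*(0)
so (chi_2 * chi_5) takes values
  {e} -> 2, {r^2} -> -2, {r^1, r^3} -> 0, {s, sr^2, ...} -> 0, {sr, sr^3, ...} -> 0.
Now take the inner product of this character with each irreducible chi from the table, <chi_2*chi_5, chi> = (1/8) sum_C |C| (chi_2*chi_5)(C) conj(chi(C)):
  <chi_2*chi_5, chi_1> = (1/8)[1*(2)*conj(1) + 1*(-2)*conj(1) + 2*(0)*conj(1) + 2*(0)*conj(1) + 2*(0)*conj(1)]
      = (1/8)[(2) + (-2) + (0) + (0) + (0)] = 0/8 = 0
  <chi_2*chi_5, chi_2> = (1/8)[1*(2)*conj(1) + 1*(-2)*conj(1) + 2*(0)*conj(1) + 2*(0)*conj(-1) + 2*(0)*conj(-1)]
      = (1/8)[(2) + (-2) + (0) + (0) + (0)] = 0/8 = 0
  <chi_2*chi_5, chi_3> = (1/8)[1*(2)*conj(1) + 1*(-2)*conj(1) + 2*(0)*conj(-1) + 2*(0)*conj(1) + 2*(0)*conj(-1)]
      = (1/8)[(2) + (-2) + (0) + (0) + (0)] = 0/8 = 0
  <chi_2*chi_5, chi_4> = (1/8)[1*(2)*conj(1) + 1*(-2)*conj(1) + 2*(0)*conj(-1) + 2*(0)*conj(-1) + 2*(0)*conj(1)]
      = (1/8)[(2) + (-2) + (0) + (0) + (0)] = 0/8 = 0
  <chi_2*chi_5, chi_5> = (1/8)[1*(2)*conj(2) + 1*(-2)*conj(-2) + 2*(0)*conj(0) + 2*(0)*conj(0) + 2*(0)*conj(0)]
      = (1/8)[(4) + (4) + (0) + (0) + (0)] = 8/8 = 1
Hence the multiplicities are chi_5: 1. Dimension check: dim(chi_2)*dim(chi_5) = 1*2 = 2 and sum (mult * dim) = 1*2 = 2.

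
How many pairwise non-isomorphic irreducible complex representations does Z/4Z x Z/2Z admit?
8

Proof sketch: The number of irreducible complex representations of a finite group equals its number of conjugacy classes. Z/4Z x Z/2Z is abelian of order 8, so every element is its own conjugacy class: 8 classes, so Z/4Z x Z/2Z (order 8) has exactly 8 irreducible complex representations.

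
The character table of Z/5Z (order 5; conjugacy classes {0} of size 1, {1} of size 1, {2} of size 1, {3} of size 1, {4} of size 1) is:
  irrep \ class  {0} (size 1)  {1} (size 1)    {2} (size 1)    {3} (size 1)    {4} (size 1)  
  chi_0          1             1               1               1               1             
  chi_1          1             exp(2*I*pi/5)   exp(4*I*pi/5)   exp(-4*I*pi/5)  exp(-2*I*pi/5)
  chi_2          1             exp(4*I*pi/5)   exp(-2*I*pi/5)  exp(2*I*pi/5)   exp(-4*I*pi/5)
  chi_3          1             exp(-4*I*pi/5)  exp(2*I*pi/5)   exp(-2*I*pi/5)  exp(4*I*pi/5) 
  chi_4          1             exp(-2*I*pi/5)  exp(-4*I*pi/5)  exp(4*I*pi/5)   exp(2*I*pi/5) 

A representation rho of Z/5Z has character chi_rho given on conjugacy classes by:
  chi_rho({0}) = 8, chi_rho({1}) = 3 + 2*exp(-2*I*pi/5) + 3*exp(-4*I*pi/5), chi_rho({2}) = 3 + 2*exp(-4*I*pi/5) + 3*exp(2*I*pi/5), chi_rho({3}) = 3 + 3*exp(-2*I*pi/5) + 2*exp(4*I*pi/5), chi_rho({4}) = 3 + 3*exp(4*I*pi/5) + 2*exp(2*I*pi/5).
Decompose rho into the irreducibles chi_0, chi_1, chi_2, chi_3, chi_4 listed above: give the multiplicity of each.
Multiplicities: chi_0: 3, chi_1: 0, chi_2: 0, chi_3: 3, chi_4: 2.

Working: Use <chi_rho, chi> = (1/|G|) sum_C |C| * chi_rho(C) * conj(chi(C)) with |G| = 5 for each irreducible chi in the table:
  <chi_rho, chi_0> = (1/5)[1*(8)*conj(1) + 1*(3 + 2*exp(-2*I*pi/5) + 3*exp(-4*I*pi/5))*conj(1) + 1*(3 + 2*exp(-4*I*pi/5) + 3*exp(2*I*pi/5))*conj(1) + 1*(3 + 3*exp(-2*I*pi/5) + 2*exp(4*I*pi/5))*conj(1) + 1*(3 + 3*exp(4*I*pi/5) + 2*exp(2*I*pi/5))*conj(1)]
      = (1/5)[(8) + (3 + 2*exp(-2*I*pi/5) + 3*exp(-4*I*pi/5)) + (3 + 2*exp(-4*I*pi/5) + 3*exp(2*I*pi/5)) + (3 + 3*exp(-2*I*pi/5) + 2*exp(4*I*pi/5)) + (3 + 3*exp(4*I*pi/5) + 2*exp(2*I*pi/5))] = 15/5 = 3
  <chi_rho, chi_1> = (1/5)[1*(8)*conj(1) + 1*(3 + 2*exp(-2*I*pi/5) + 3*exp(-4*I*pi/5))*conj(exp(2*I*pi/5)) + 1*(3 + 2*exp(-4*I*pi/5) + 3*exp(2*I*pi/5))*conj(exp(4*I*pi/5)) + 1*(3 + 3*exp(-2*I*pi/5) + 2*exp(4*I*pi/5))*conj(exp(-4*I*pi/5)) + 1*(3 + 3*exp(4*I*pi/5) + 2*exp(2*I*pi/5))*conj(exp(-2*I*pi/5))]
      = (1/5)[(8) + (3*exp(-2*I*pi/5) + 2*exp(-4*I*pi/5) + 3*exp(4*I*pi/5)) + (3*exp(-2*I*pi/5) + 3*exp(-4*I*pi/5) + 2*exp(2*I*pi/5)) + (2*exp(-2*I*pi/5) + 3*exp(4*I*pi/5) + 3*exp(2*I*pi/5)) + (3*exp(-4*I*pi/5) + 2*exp(4*I*pi/5) + 3*exp(2*I*pi/5))] = 0/5 = 0
  <chi_rho, chi_2> = (1/5)[1*(8)*conj(1) + 1*(3 + 2*exp(-2*I*pi/5) + 3*exp(-4*I*pi/5))*conj(exp(4*I*pi/5)) + 1*(3 + 2*exp(-4*I*pi/5) + 3*exp(2*I*pi/5))*conj(exp(-2*I*pi/5)) + 1*(3 + 3*exp(-2*I*pi/5) + 2*exp(4*I*pi/5))*conj(exp(2*I*pi/5)) + 1*(3 + 3*exp(4*I*pi/5) + 2*exp(2*I*pi/5))*conj(exp(-4*I*pi/5))]
      = (1/5)[(8) + (3*exp(-4*I*pi/5) + 2*exp(4*I*pi/5) + 3*exp(2*I*pi/5)) + (2*exp(-2*I*pi/5) + 3*exp(4*I*pi/5) + 3*exp(2*I*pi/5)) + (3*exp(-2*I*pi/5) + 3*exp(-4*I*pi/5) + 2*exp(2*I*pi/5)) + (3*exp(-2*I*pi/5) + 2*exp(-4*I*pi/5) + 3*exp(4*I*pi/5))] = 0/5 = 0
  <chi_rho, chi_3> = (1/5)[1*(8)*conj(1) + 1*(3 + 2*exp(-2*I*pi/5) + 3*exp(-4*I*pi/5))*conj(exp(-4*I*pi/5)) + 1*(3 + 2*exp(-4*I*pi/5) + 3*exp(2*I*pi/5))*conj(exp(2*I*pi/5)) + 1*(3 + 3*exp(-2*I*pi/5) + 2*exp(4*I*pi/5))*conj(exp(-2*I*pi/5)) + 1*(3 + 3*exp(4*I*pi/5) + 2*exp(2*I*pi/5))*conj(exp(4*I*pi/5))]
      = (1/5)[(8) + (3 + 3*exp(4*I*pi/5) + 2*exp(2*I*pi/5)) + (3 + 3*exp(-2*I*pi/5) + 2*exp(4*I*pi/5)) + (3 + 2*exp(-4*I*pi/5) + 3*exp(2*I*pi/5)) + (3 + 2*exp(-2*I*pi/5) + 3*exp(-4*I*pi/5))] = 15/5 = 3
  <chi_rho, chi_4> = (1/5)[1*(8)*conj(1) + 1*(3 + 2*exp(-2*I*pi/5) + 3*exp(-4*I*pi/5))*conj(exp(-2*I*pi/5)) + 1*(3 + 2*exp(-4*I*pi/5) + 3*exp(2*I*pi/5))*conj(exp(-4*I*pi/5)) + 1*(3 + 3*exp(-2*I*pi/5) + 2*exp(4*I*pi/5))*conj(exp(4*I*pi/5)) + 1*(3 + 3*exp(4*I*pi/5) + 2*exp(2*I*pi/5))*conj(exp(2*I*pi/5))]
      = (1/5)[(8) + (2 + 3*exp(-2*I*pi/5) + 3*exp(2*I*pi/5)) + (2 + 3*exp(-4*I*pi/5) + 3*exp(4*I*pi/5)) + (2 + 3*exp(-4*I*pi/5) + 3*exp(4*I*pi/5)) + (2 + 3*exp(-2*I*pi/5) + 3*exp(2*I*pi/5))] = 10/5 = 2
(Exp terms are combined using exp(i*s)*conj(exp(i*t)) = exp(i*(s-t)), and sums of them are collapsed using the identity that for every m > 1 the m distinct m-th roots of unity sum to 0, e.g. 1 + exp(2*I*pi/3) + exp(-2*I*pi/3) = 0.)
Dimension check: dim(rho) = sum (mult * dim) = 3*1 + 0*1 + 0*1 + 3*1 + 2*1 = 8 = chi_rho(e) = 8.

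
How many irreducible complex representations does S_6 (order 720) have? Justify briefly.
11

Justification: The number of irreducible complex representations of a finite group equals its number of conjugacy classes. Conjugacy classes in S_6 correspond to cycle types, i.e. partitions of 6; there are p(6) = 11 of them, so S_6 (order 720) has exactly 11 irreducible complex representations.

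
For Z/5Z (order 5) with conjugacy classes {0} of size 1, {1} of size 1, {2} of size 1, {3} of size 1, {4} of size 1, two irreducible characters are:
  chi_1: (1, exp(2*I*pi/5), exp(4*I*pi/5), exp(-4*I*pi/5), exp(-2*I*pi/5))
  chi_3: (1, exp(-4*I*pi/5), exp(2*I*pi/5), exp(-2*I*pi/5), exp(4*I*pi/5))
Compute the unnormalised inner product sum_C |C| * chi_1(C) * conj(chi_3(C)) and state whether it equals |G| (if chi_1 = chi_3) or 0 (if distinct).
Sum = 0; so <chi_1, chi_3> = 0 (distinct irreducibles are orthogonal).

Solution. Compute term by term over conjugacy classes (|C| * chi_1(C) * conj(chi_3(C))):
  1*(1)*conj(1) + 1*(exp(2*I*pi/5))*conj(exp(-4*I*pi/5)) + 1*(exp(4*I*pi/5))*conj(exp(2*I*pi/5)) + 1*(exp(-4*I*pi/5))*conj(exp(-2*I*pi/5)) + 1*(exp(-2*I*pi/5))*conj(exp(4*I*pi/5))
  = (1) + (exp(-4*I*pi/5)) + (exp(2*I*pi/5)) + (exp(-2*I*pi/5)) + (exp(4*I*pi/5))
  = 0.
(Exp terms are combined using exp(i*s)*conj(exp(i*t)) = exp(i*(s-t)), and sums of them are collapsed using the identity that for every m > 1 the m distinct m-th roots of unity sum to 0, e.g. 1 + exp(2*I*pi/3) + exp(-2*I*pi/3) = 0.)
Dividing by |G| = 5 gives 0/5 = 0, matching the row-orthogonality relation <chi_1, chi_3> = [chi_1 = chi_3].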